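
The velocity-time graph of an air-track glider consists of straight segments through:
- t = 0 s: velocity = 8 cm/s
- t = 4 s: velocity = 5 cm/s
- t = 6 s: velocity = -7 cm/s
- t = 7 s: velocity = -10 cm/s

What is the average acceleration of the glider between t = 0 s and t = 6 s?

Average acceleration = Δv/Δt = (-7 − 8)/(6 − 0) = -2.5 cm/s².

-2.5 cm/s²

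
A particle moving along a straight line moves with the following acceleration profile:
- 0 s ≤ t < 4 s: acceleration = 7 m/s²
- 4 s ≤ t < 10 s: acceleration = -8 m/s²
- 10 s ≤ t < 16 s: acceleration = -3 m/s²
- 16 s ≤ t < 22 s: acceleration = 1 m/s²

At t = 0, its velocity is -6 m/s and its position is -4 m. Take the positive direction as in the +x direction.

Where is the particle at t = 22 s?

On each constant-a segment, Δv = aΔt and Δx = v₀Δt + ½aΔt²; chain segment to segment.
0–4 s: v starts -6 m/s; Δx = -6·4 + ½·7·4² = 32 m; v ends 22 m/s.
4–10 s: v starts 22 m/s; Δx = 22·6 + ½·-8·6² = -12 m; v ends -26 m/s.
10–16 s: v starts -26 m/s; Δx = -26·6 + ½·-3·6² = -210 m; v ends -44 m/s.
16–22 s: v starts -44 m/s; Δx = -44·6 + ½·1·6² = -246 m; v ends -38 m/s.
x(22) = -4 + Σ Δx = -440 m.

-440 m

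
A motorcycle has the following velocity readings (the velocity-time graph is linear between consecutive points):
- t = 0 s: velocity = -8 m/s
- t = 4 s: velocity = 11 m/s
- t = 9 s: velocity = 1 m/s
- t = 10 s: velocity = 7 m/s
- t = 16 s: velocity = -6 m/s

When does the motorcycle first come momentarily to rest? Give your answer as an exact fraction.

v changes sign on 0–4 s (from -8 to 11); the graph is linear there, so v = 0 at t = 0 + (8)·(4 − 0)/(11 − -8) = 32/19 s.

t = 32/19 s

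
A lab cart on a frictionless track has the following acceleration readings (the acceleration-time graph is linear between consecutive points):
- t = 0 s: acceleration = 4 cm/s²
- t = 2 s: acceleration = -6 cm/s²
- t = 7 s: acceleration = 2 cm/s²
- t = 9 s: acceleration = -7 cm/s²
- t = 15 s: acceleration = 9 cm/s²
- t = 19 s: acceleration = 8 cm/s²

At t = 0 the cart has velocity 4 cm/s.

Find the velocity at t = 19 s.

27 cm/s

Δv equals the area under the a-t graph; then v = v₀ + Δv.
0–2 s: ½(4 + -6)(2) = -2 cm/s
2–7 s: ½(-6 + 2)(5) = -10 cm/s
7–9 s: ½(2 + -7)(2) = -5 cm/s
9–15 s: ½(-7 + 9)(6) = 6 cm/s
15–19 s: ½(9 + 8)(4) = 34 cm/s
Δv = 23 cm/s, so v(19) = 4 + (23) = 27 cm/s.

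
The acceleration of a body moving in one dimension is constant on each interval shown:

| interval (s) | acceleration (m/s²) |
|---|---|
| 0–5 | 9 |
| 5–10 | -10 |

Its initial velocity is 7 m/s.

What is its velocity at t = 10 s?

Δv equals the area under the a-t graph; then v = v₀ + Δv.
0–5 s: 9 × 5 = 45 m/s
5–10 s: -10 × 5 = -50 m/s
Δv = -5 m/s, so v(10) = 7 + (-5) = 2 m/s.

2 m/s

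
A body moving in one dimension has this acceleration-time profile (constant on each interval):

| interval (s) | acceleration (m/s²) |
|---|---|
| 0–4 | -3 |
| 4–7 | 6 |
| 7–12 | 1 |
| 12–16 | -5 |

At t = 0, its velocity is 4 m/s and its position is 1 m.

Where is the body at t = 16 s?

78.5 m

On each constant-a segment, Δv = aΔt and Δx = v₀Δt + ½aΔt²; chain segment to segment.
0–4 s: v starts 4 m/s; Δx = 4·4 + ½·-3·4² = -8 m; v ends -8 m/s.
4–7 s: v starts -8 m/s; Δx = -8·3 + ½·6·3² = 3 m; v ends 10 m/s.
7–12 s: v starts 10 m/s; Δx = 10·5 + ½·1·5² = 62.5 m; v ends 15 m/s.
12–16 s: v starts 15 m/s; Δx = 15·4 + ½·-5·4² = 20 m; v ends -5 m/s.
x(16) = 1 + Σ Δx = 78.5 m.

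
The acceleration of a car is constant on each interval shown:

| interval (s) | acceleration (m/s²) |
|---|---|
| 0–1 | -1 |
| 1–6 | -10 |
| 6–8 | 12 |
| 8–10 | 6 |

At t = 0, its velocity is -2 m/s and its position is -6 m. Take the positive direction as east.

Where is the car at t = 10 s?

On each constant-a segment, Δv = aΔt and Δx = v₀Δt + ½aΔt²; chain segment to segment.
0–1 s: v starts -2 m/s; Δx = -2·1 + ½·-1·1² = -2.5 m; v ends -3 m/s.
1–6 s: v starts -3 m/s; Δx = -3·5 + ½·-10·5² = -140 m; v ends -53 m/s.
6–8 s: v starts -53 m/s; Δx = -53·2 + ½·12·2² = -82 m; v ends -29 m/s.
8–10 s: v starts -29 m/s; Δx = -29·2 + ½·6·2² = -46 m; v ends -17 m/s.
x(10) = -6 + Σ Δx = -276.5 m.

-276.5 m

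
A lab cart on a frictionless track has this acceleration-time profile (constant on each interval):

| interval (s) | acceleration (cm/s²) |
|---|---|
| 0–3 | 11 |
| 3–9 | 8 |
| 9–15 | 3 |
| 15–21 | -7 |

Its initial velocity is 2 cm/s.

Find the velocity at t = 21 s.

Δv equals the area under the a-t graph; then v = v₀ + Δv.
0–3 s: 11 × 3 = 33 cm/s
3–9 s: 8 × 6 = 48 cm/s
9–15 s: 3 × 6 = 18 cm/s
15–21 s: -7 × 6 = -42 cm/s
Δv = 57 cm/s, so v(21) = 2 + (57) = 59 cm/s.

59 cm/s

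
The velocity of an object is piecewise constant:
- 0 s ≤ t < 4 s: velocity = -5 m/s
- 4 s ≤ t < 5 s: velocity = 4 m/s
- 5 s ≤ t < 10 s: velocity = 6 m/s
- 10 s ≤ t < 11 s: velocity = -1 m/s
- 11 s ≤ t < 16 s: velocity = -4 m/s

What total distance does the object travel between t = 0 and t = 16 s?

75 m

Total distance travelled is ∫|v| dt — sum the magnitudes of each area piece.
0–4 s: |-5| × 4 = 20 m
4–5 s: |4| × 1 = 4 m
5–10 s: |6| × 5 = 30 m
10–11 s: |-1| × 1 = 1 m
11–16 s: |-4| × 5 = 20 m
Total distance = 75 m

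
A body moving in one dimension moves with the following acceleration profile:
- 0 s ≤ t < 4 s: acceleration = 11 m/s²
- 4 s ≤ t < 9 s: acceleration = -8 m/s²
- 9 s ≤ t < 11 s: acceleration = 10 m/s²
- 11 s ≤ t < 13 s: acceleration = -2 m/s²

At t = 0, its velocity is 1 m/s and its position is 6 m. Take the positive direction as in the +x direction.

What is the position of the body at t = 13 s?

299 m

On each constant-a segment, Δv = aΔt and Δx = v₀Δt + ½aΔt²; chain segment to segment.
0–4 s: v starts 1 m/s; Δx = 1·4 + ½·11·4² = 92 m; v ends 45 m/s.
4–9 s: v starts 45 m/s; Δx = 45·5 + ½·-8·5² = 125 m; v ends 5 m/s.
9–11 s: v starts 5 m/s; Δx = 5·2 + ½·10·2² = 30 m; v ends 25 m/s.
11–13 s: v starts 25 m/s; Δx = 25·2 + ½·-2·2² = 46 m; v ends 21 m/s.
x(13) = 6 + Σ Δx = 299 m.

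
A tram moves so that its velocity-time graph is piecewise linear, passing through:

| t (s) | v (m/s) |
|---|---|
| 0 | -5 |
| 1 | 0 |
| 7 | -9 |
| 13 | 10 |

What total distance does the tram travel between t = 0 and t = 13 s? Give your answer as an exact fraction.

2207/38 m

Distance (not displacement) is the total path length: add the absolute areas under v-t.
0–1 s: |½(-5 + 0)(1)| = 2.5 m
1–7 s: |½(0 + -9)(6)| = 27 m
7–13 s: v = 0 at t = 187/19 s; triangle areas 243/19 + 300/19 = 543/19 m
Total distance = 2207/38 m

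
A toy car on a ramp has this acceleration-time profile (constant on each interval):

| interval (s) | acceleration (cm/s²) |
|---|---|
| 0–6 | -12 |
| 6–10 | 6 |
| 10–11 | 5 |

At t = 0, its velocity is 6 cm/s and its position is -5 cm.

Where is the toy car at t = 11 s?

On each constant-a segment, Δv = aΔt and Δx = v₀Δt + ½aΔt²; chain segment to segment.
0–6 s: v starts 6 cm/s; Δx = 6·6 + ½·-12·6² = -180 cm; v ends -66 cm/s.
6–10 s: v starts -66 cm/s; Δx = -66·4 + ½·6·4² = -216 cm; v ends -42 cm/s.
10–11 s: v starts -42 cm/s; Δx = -42·1 + ½·5·1² = -39.5 cm; v ends -37 cm/s.
x(11) = -5 + Σ Δx = -440.5 cm.

-440.5 cm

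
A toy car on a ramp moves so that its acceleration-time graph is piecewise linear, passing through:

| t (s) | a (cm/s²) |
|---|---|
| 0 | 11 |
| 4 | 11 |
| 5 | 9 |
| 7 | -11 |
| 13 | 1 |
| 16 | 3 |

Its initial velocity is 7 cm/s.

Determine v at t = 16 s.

35 cm/s

Δv equals the area under the a-t graph; then v = v₀ + Δv.
0–4 s: 11 × 4 = 44 cm/s
4–5 s: ½(11 + 9)(1) = 10 cm/s
5–7 s: ½(9 + -11)(2) = -2 cm/s
7–13 s: ½(-11 + 1)(6) = -30 cm/s
13–16 s: ½(1 + 3)(3) = 6 cm/s
Δv = 28 cm/s, so v(16) = 7 + (28) = 35 cm/s.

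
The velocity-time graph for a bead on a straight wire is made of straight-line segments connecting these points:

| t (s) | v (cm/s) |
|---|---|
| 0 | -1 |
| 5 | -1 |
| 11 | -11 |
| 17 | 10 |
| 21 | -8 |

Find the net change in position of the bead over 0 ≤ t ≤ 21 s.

-40 cm

Displacement is the signed area under the v-t curve.
0–5 s: -1 × 5 = -5 cm
5–11 s: ½(-1 + -11)(6) = -36 cm
11–17 s: ½(-11 + 10)(6) = -3 cm
17–21 s: ½(10 + -8)(4) = 4 cm
Net displacement = -40 cm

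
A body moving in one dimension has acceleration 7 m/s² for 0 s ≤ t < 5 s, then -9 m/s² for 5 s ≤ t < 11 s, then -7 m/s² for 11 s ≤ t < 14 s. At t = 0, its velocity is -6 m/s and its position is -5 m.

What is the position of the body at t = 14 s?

-42 m

On each constant-a segment, Δv = aΔt and Δx = v₀Δt + ½aΔt²; chain segment to segment.
0–5 s: v starts -6 m/s; Δx = -6·5 + ½·7·5² = 57.5 m; v ends 29 m/s.
5–11 s: v starts 29 m/s; Δx = 29·6 + ½·-9·6² = 12 m; v ends -25 m/s.
11–14 s: v starts -25 m/s; Δx = -25·3 + ½·-7·3² = -106.5 m; v ends -46 m/s.
x(14) = -5 + Σ Δx = -42 m.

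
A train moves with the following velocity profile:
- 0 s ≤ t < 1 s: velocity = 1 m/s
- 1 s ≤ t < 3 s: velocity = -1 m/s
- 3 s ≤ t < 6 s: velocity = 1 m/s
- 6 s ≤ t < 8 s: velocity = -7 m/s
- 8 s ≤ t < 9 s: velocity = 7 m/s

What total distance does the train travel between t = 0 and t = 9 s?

27 m

Distance (not displacement) is the total path length: add the absolute areas under v-t.
0–1 s: |1| × 1 = 1 m
1–3 s: |-1| × 2 = 2 m
3–6 s: |1| × 3 = 3 m
6–8 s: |-7| × 2 = 14 m
8–9 s: |7| × 1 = 7 m
Total distance = 27 m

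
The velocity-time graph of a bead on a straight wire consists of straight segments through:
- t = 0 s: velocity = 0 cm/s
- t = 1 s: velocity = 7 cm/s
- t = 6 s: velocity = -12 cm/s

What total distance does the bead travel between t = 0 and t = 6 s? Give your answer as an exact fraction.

Total distance travelled is ∫|v| dt — sum the magnitudes of each area piece.
0–1 s: |½(0 + 7)(1)| = 3.5 cm
1–6 s: v = 0 at t = 54/19 s; triangle areas 245/38 + 360/19 = 965/38 cm
Total distance = 549/19 cm

549/19 cm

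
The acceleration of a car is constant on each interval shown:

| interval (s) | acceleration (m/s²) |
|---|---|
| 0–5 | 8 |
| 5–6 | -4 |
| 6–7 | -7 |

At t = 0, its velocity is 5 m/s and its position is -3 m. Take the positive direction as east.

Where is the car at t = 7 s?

On each constant-a segment, Δv = aΔt and Δx = v₀Δt + ½aΔt²; chain segment to segment.
0–5 s: v starts 5 m/s; Δx = 5·5 + ½·8·5² = 125 m; v ends 45 m/s.
5–6 s: v starts 45 m/s; Δx = 45·1 + ½·-4·1² = 43 m; v ends 41 m/s.
6–7 s: v starts 41 m/s; Δx = 41·1 + ½·-7·1² = 37.5 m; v ends 34 m/s.
x(7) = -3 + Σ Δx = 202.5 m.

202.5 m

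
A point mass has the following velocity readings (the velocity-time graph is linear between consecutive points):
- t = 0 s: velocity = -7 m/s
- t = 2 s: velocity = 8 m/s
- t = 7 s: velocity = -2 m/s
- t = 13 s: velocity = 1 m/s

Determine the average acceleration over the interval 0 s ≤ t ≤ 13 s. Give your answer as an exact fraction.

Average acceleration = Δv/Δt = (1 − -7)/(13 − 0) = 8/13 m/s².

8/13 m/s²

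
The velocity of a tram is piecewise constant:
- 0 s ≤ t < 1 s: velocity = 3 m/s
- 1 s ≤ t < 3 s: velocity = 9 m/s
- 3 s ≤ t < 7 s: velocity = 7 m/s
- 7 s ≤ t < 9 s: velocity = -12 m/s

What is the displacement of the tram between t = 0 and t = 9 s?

25 m

Net displacement equals the area under the velocity-time graph (areas below the axis count negative).
0–1 s: 3 × 1 = 3 m
1–3 s: 9 × 2 = 18 m
3–7 s: 7 × 4 = 28 m
7–9 s: -12 × 2 = -24 m
Net displacement = 25 m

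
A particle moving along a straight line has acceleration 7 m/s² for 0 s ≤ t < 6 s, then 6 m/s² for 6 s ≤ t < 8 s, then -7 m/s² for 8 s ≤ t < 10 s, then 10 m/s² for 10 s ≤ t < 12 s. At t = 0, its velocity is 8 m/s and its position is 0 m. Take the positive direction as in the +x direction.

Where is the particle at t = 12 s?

On each constant-a segment, Δv = aΔt and Δx = v₀Δt + ½aΔt²; chain segment to segment.
0–6 s: v starts 8 m/s; Δx = 8·6 + ½·7·6² = 174 m; v ends 50 m/s.
6–8 s: v starts 50 m/s; Δx = 50·2 + ½·6·2² = 112 m; v ends 62 m/s.
8–10 s: v starts 62 m/s; Δx = 62·2 + ½·-7·2² = 110 m; v ends 48 m/s.
10–12 s: v starts 48 m/s; Δx = 48·2 + ½·10·2² = 116 m; v ends 68 m/s.
x(12) = 0 + Σ Δx = 512 m.

512 m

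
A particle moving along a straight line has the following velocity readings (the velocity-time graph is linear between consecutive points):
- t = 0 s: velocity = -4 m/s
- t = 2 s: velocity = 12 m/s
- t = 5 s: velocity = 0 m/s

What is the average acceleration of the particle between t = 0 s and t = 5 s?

Average acceleration = Δv/Δt = (0 − -4)/(5 − 0) = 0.8 m/s².

0.8 m/s²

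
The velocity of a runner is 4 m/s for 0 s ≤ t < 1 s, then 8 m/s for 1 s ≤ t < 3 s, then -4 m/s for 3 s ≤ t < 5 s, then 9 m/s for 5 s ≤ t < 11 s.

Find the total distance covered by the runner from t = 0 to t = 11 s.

Total distance travelled is ∫|v| dt — sum the magnitudes of each area piece.
0–1 s: |4| × 1 = 4 m
1–3 s: |8| × 2 = 16 m
3–5 s: |-4| × 2 = 8 m
5–11 s: |9| × 6 = 54 m
Total distance = 82 m

82 m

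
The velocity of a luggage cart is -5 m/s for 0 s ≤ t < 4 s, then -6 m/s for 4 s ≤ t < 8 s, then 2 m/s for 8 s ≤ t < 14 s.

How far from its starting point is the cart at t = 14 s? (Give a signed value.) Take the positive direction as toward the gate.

Net displacement equals the area under the velocity-time graph (areas below the axis count negative).
0–4 s: -5 × 4 = -20 m
4–8 s: -6 × 4 = -24 m
8–14 s: 2 × 6 = 12 m
Net displacement = -32 m

-32 m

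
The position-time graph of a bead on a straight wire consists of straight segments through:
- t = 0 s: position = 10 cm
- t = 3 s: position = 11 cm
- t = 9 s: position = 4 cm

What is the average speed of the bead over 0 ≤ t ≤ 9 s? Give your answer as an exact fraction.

8/9 cm/s

Average speed = (total path length)/(elapsed time); on a piecewise-linear x-t graph the path length is Σ|Δx|.
0–3 s: |Δx| = |11 − 10| = 1 cm
3–9 s: |Δx| = |4 − 11| = 7 cm
Total path = 8 cm; average speed = 8/9 = 8/9 cm/s.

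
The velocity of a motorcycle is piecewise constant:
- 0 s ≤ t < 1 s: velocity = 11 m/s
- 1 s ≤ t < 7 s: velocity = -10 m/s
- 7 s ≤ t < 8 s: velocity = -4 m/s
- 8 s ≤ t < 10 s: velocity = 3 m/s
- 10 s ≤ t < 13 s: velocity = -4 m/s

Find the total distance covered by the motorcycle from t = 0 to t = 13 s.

93 m

Distance (not displacement) is the total path length: add the absolute areas under v-t.
0–1 s: |11| × 1 = 11 m
1–7 s: |-10| × 6 = 60 m
7–8 s: |-4| × 1 = 4 m
8–10 s: |3| × 2 = 6 m
10–13 s: |-4| × 3 = 12 m
Total distance = 93 m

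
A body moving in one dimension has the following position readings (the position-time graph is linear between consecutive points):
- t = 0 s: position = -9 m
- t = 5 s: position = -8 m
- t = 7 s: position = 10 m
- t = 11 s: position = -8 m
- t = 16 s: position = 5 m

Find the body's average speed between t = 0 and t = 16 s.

3.125 m/s

Average speed = (total path length)/(elapsed time); on a piecewise-linear x-t graph the path length is Σ|Δx|.
0–5 s: |Δx| = |-8 − -9| = 1 m
5–7 s: |Δx| = |10 − -8| = 18 m
7–11 s: |Δx| = |-8 − 10| = 18 m
11–16 s: |Δx| = |5 − -8| = 13 m
Total path = 50 m; average speed = 50/16 = 3.125 m/s.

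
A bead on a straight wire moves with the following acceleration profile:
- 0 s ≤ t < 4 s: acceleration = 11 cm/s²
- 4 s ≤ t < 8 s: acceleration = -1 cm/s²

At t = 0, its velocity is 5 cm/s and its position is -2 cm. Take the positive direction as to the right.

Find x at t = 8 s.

On each constant-a segment, Δv = aΔt and Δx = v₀Δt + ½aΔt²; chain segment to segment.
0–4 s: v starts 5 cm/s; Δx = 5·4 + ½·11·4² = 108 cm; v ends 49 cm/s.
4–8 s: v starts 49 cm/s; Δx = 49·4 + ½·-1·4² = 188 cm; v ends 45 cm/s.
x(8) = -2 + Σ Δx = 294 cm.

294 cm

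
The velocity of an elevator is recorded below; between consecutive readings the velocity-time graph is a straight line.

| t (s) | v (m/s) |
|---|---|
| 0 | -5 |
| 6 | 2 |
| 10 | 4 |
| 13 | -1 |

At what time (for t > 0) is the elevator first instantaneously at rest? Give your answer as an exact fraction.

t = 30/7 s

v changes sign on 0–6 s (from -5 to 2); the graph is linear there, so v = 0 at t = 0 + (5)·(6 − 0)/(2 − -5) = 30/7 s.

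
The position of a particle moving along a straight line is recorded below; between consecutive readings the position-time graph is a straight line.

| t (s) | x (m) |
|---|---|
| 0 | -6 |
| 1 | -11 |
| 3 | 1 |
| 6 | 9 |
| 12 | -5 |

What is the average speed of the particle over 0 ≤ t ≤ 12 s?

Average speed = (total path length)/(elapsed time); on a piecewise-linear x-t graph the path length is Σ|Δx|.
0–1 s: |Δx| = |-11 − -6| = 5 m
1–3 s: |Δx| = |1 − -11| = 12 m
3–6 s: |Δx| = |9 − 1| = 8 m
6–12 s: |Δx| = |-5 − 9| = 14 m
Total path = 39 m; average speed = 39/12 = 3.25 m/s.

3.25 m/s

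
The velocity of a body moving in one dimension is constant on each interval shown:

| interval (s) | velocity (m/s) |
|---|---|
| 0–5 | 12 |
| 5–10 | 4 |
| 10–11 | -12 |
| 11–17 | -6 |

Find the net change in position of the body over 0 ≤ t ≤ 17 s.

32 m

Displacement is the signed area under the v-t curve.
0–5 s: 12 × 5 = 60 m
5–10 s: 4 × 5 = 20 m
10–11 s: -12 × 1 = -12 m
11–17 s: -6 × 6 = -36 m
Net displacement = 32 m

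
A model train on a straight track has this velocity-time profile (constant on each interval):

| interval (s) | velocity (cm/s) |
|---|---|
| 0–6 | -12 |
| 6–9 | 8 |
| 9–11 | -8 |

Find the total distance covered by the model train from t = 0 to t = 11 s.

112 cm

Distance (not displacement) is the total path length: add the absolute areas under v-t.
0–6 s: |-12| × 6 = 72 cm
6–9 s: |8| × 3 = 24 cm
9–11 s: |-8| × 2 = 16 cm
Total distance = 112 cm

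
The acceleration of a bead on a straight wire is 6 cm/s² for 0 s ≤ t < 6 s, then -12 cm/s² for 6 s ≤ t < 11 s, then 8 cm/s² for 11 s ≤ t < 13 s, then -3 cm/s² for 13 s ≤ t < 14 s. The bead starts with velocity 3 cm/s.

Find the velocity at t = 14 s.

Δv equals the area under the a-t graph; then v = v₀ + Δv.
0–6 s: 6 × 6 = 36 cm/s
6–11 s: -12 × 5 = -60 cm/s
11–13 s: 8 × 2 = 16 cm/s
13–14 s: -3 × 1 = -3 cm/s
Δv = -11 cm/s, so v(14) = 3 + (-11) = -8 cm/s.

-8 cm/s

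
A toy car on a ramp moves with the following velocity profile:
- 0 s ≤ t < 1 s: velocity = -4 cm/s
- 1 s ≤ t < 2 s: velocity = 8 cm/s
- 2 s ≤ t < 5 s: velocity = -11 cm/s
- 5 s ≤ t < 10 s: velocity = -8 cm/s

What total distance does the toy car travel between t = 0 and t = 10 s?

85 cm

Distance (not displacement) is the total path length: add the absolute areas under v-t.
0–1 s: |-4| × 1 = 4 cm
1–2 s: |8| × 1 = 8 cm
2–5 s: |-11| × 3 = 33 cm
5–10 s: |-8| × 5 = 40 cm
Total distance = 85 cm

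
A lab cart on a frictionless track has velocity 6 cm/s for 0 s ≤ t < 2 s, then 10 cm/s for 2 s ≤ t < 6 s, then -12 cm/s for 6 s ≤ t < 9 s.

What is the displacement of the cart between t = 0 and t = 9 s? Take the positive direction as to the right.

Displacement is the signed area under the v-t curve.
0–2 s: 6 × 2 = 12 cm
2–6 s: 10 × 4 = 40 cm
6–9 s: -12 × 3 = -36 cm
Net displacement = 16 cm

16 cm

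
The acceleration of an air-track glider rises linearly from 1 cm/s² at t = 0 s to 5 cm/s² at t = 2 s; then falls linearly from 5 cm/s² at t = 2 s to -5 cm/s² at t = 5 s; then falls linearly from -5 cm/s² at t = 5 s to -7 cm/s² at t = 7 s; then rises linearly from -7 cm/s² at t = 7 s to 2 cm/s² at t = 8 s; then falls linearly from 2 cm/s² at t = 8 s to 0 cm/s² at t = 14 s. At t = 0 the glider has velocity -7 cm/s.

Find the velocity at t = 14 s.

-9.5 cm/s

Δv equals the area under the a-t graph; then v = v₀ + Δv.
0–2 s: ½(1 + 5)(2) = 6 cm/s
2–5 s: ½(5 + -5)(3) = 0 cm/s
5–7 s: ½(-5 + -7)(2) = -12 cm/s
7–8 s: ½(-7 + 2)(1) = -2.5 cm/s
8–14 s: ½(2 + 0)(6) = 6 cm/s
Δv = -2.5 cm/s, so v(14) = -7 + (-2.5) = -9.5 cm/s.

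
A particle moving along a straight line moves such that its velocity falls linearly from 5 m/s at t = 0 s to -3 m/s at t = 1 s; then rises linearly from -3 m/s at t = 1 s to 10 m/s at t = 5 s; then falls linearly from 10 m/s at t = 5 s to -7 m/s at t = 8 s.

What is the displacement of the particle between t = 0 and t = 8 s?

Net displacement equals the area under the velocity-time graph (areas below the axis count negative).
0–1 s: ½(5 + -3)(1) = 1 m
1–5 s: ½(-3 + 10)(4) = 14 m
5–8 s: ½(10 + -7)(3) = 4.5 m
Net displacement = 19.5 m

19.5 m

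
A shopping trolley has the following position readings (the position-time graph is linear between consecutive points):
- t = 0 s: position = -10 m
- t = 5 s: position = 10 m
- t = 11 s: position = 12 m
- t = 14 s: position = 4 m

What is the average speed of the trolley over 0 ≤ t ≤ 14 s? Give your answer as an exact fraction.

15/7 m/s

Average speed = (total path length)/(elapsed time); on a piecewise-linear x-t graph the path length is Σ|Δx|.
0–5 s: |Δx| = |10 − -10| = 20 m
5–11 s: |Δx| = |12 − 10| = 2 m
11–14 s: |Δx| = |4 − 12| = 8 m
Total path = 30 m; average speed = 30/14 = 15/7 m/s.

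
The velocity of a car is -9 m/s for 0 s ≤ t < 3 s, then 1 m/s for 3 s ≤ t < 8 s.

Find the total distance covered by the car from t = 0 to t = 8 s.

32 m

Distance (not displacement) is the total path length: add the absolute areas under v-t.
0–3 s: |-9| × 3 = 27 m
3–8 s: |1| × 5 = 5 m
Total distance = 32 m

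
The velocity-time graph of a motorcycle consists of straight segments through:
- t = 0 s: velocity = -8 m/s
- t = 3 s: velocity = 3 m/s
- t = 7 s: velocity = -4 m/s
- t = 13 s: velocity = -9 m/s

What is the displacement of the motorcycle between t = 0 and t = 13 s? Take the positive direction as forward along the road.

Displacement is the signed area under the v-t curve.
0–3 s: ½(-8 + 3)(3) = -7.5 m
3–7 s: ½(3 + -4)(4) = -2 m
7–13 s: ½(-4 + -9)(6) = -39 m
Net displacement = -48.5 m

-48.5 m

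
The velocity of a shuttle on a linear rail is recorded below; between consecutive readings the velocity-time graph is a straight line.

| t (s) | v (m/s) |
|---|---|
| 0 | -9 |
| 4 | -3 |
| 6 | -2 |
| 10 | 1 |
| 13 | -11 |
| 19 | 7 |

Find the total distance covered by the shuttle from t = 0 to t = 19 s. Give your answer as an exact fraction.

Total distance travelled is ∫|v| dt — sum the magnitudes of each area piece.
0–4 s: |½(-9 + -3)(4)| = 24 m
4–6 s: |½(-3 + -2)(2)| = 5 m
6–10 s: v = 0 at t = 26/3 s; triangle areas 8/3 + 2/3 = 10/3 m
10–13 s: v = 0 at t = 10.25 s; triangle areas 0.125 + 15.125 = 15.25 m
13–19 s: v = 0 at t = 50/3 s; triangle areas 121/6 + 49/6 = 85/3 m
Total distance = 911/12 m

911/12 m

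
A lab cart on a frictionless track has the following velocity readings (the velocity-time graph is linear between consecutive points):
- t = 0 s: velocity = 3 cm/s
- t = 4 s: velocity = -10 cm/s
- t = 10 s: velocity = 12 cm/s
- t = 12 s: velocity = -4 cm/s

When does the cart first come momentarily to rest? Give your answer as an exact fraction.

t = 12/13 s

v changes sign on 0–4 s (from 3 to -10); the graph is linear there, so v = 0 at t = 0 + (-3)·(4 − 0)/(-10 − 3) = 12/13 s.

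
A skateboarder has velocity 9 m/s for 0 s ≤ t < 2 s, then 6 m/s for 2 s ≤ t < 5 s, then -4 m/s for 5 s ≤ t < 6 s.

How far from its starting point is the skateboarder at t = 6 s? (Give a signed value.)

32 m

Net displacement equals the area under the velocity-time graph (areas below the axis count negative).
0–2 s: 9 × 2 = 18 m
2–5 s: 6 × 3 = 18 m
5–6 s: -4 × 1 = -4 m
Net displacement = 32 m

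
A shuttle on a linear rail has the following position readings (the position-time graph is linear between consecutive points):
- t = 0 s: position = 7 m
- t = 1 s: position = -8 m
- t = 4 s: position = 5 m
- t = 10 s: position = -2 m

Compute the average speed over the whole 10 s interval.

Average speed = (total path length)/(elapsed time); on a piecewise-linear x-t graph the path length is Σ|Δx|.
0–1 s: |Δx| = |-8 − 7| = 15 m
1–4 s: |Δx| = |5 − -8| = 13 m
4–10 s: |Δx| = |-2 − 5| = 7 m
Total path = 35 m; average speed = 35/10 = 3.5 m/s.

3.5 m/s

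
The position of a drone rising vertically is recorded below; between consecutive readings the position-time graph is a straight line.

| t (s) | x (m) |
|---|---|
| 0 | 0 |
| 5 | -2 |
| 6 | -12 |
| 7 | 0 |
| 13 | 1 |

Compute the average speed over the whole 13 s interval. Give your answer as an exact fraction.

25/13 m/s

Average speed = (total path length)/(elapsed time); on a piecewise-linear x-t graph the path length is Σ|Δx|.
0–5 s: |Δx| = |-2 − 0| = 2 m
5–6 s: |Δx| = |-12 − -2| = 10 m
6–7 s: |Δx| = |0 − -12| = 12 m
7–13 s: |Δx| = |1 − 0| = 1 m
Total path = 25 m; average speed = 25/13 = 25/13 m/s.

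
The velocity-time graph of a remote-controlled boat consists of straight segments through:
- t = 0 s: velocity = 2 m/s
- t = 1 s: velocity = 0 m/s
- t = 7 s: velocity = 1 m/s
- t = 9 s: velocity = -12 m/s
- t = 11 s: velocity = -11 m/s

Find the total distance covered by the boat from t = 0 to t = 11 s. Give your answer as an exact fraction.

Total distance travelled is ∫|v| dt — sum the magnitudes of each area piece.
0–1 s: |½(2 + 0)(1)| = 1 m
1–7 s: |½(0 + 1)(6)| = 3 m
7–9 s: v = 0 at t = 93/13 s; triangle areas 1/13 + 144/13 = 145/13 m
9–11 s: |½(-12 + -11)(2)| = 23 m
Total distance = 496/13 m

496/13 m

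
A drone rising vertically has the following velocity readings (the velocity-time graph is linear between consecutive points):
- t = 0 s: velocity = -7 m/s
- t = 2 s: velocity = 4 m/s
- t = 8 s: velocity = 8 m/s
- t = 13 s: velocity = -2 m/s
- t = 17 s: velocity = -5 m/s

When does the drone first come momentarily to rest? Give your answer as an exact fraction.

t = 14/11 s

v changes sign on 0–2 s (from -7 to 4); the graph is linear there, so v = 0 at t = 0 + (7)·(2 − 0)/(4 − -7) = 14/11 s.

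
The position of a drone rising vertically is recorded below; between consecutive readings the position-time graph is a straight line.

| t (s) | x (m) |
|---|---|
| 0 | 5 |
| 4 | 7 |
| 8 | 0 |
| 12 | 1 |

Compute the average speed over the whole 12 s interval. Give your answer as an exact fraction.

5/6 m/s

Average speed = (total path length)/(elapsed time); on a piecewise-linear x-t graph the path length is Σ|Δx|.
0–4 s: |Δx| = |7 − 5| = 2 m
4–8 s: |Δx| = |0 − 7| = 7 m
8–12 s: |Δx| = |1 − 0| = 1 m
Total path = 10 m; average speed = 10/12 = 5/6 m/s.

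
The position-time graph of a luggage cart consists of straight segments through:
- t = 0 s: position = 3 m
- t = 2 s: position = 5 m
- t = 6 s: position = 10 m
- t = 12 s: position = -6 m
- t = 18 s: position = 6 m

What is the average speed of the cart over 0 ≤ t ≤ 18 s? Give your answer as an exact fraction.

Average speed = (total path length)/(elapsed time); on a piecewise-linear x-t graph the path length is Σ|Δx|.
0–2 s: |Δx| = |5 − 3| = 2 m
2–6 s: |Δx| = |10 − 5| = 5 m
6–12 s: |Δx| = |-6 − 10| = 16 m
12–18 s: |Δx| = |6 − -6| = 12 m
Total path = 35 m; average speed = 35/18 = 35/18 m/s.

35/18 m/s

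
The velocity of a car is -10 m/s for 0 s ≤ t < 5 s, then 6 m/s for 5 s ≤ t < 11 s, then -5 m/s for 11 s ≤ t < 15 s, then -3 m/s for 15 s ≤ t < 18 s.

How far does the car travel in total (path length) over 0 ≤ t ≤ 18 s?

115 m

Distance (not displacement) is the total path length: add the absolute areas under v-t.
0–5 s: |-10| × 5 = 50 m
5–11 s: |6| × 6 = 36 m
11–15 s: |-5| × 4 = 20 m
15–18 s: |-3| × 3 = 9 m
Total distance = 115 m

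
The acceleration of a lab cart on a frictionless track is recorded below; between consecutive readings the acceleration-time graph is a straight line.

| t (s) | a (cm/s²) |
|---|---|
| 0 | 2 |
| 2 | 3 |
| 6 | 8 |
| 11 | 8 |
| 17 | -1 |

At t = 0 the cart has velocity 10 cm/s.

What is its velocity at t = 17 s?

98 cm/s

Δv equals the area under the a-t graph; then v = v₀ + Δv.
0–2 s: ½(2 + 3)(2) = 5 cm/s
2–6 s: ½(3 + 8)(4) = 22 cm/s
6–11 s: 8 × 5 = 40 cm/s
11–17 s: ½(8 + -1)(6) = 21 cm/s
Δv = 88 cm/s, so v(17) = 10 + (88) = 98 cm/s.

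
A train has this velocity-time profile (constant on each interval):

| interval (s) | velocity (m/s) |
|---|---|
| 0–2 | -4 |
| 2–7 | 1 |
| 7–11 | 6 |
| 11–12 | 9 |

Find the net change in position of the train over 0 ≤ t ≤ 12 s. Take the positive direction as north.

30 m

Displacement is the signed area under the v-t curve.
0–2 s: -4 × 2 = -8 m
2–7 s: 1 × 5 = 5 m
7–11 s: 6 × 4 = 24 m
11–12 s: 9 × 1 = 9 m
Net displacement = 30 m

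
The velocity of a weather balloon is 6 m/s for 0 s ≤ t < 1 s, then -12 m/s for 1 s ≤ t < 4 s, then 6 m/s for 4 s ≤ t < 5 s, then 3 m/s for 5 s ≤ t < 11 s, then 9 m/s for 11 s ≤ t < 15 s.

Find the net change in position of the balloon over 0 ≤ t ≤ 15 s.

30 m

Displacement is the signed area under the v-t curve.
0–1 s: 6 × 1 = 6 m
1–4 s: -12 × 3 = -36 m
4–5 s: 6 × 1 = 6 m
5–11 s: 3 × 6 = 18 m
11–15 s: 9 × 4 = 36 m
Net displacement = 30 m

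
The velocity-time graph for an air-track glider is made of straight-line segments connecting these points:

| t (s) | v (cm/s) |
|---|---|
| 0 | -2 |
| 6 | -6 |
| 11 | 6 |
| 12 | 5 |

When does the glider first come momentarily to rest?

t = 8.5 s

v changes sign on 6–11 s (from -6 to 6); the graph is linear there, so v = 0 at t = 6 + (6)·(11 − 6)/(6 − -6) = 8.5 s.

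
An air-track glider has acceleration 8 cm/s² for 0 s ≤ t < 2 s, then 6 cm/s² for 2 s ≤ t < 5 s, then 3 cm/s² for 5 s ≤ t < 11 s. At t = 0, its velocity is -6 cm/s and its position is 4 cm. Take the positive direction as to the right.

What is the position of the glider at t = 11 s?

287 cm

On each constant-a segment, Δv = aΔt and Δx = v₀Δt + ½aΔt²; chain segment to segment.
0–2 s: v starts -6 cm/s; Δx = -6·2 + ½·8·2² = 4 cm; v ends 10 cm/s.
2–5 s: v starts 10 cm/s; Δx = 10·3 + ½·6·3² = 57 cm; v ends 28 cm/s.
5–11 s: v starts 28 cm/s; Δx = 28·6 + ½·3·6² = 222 cm; v ends 46 cm/s.
x(11) = 4 + Σ Δx = 287 cm.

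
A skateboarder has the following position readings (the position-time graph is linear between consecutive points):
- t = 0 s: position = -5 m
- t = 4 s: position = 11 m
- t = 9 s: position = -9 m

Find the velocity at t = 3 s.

Velocity is the slope of the x-t graph on 0–4 s: (11 − -5)/(4 − 0) = 4 m/s.

4 m/s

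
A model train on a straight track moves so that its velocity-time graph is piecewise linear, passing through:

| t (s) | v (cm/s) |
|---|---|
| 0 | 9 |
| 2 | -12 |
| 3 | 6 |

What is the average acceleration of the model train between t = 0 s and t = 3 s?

-1 cm/s²

Average acceleration = Δv/Δt = (6 − 9)/(3 − 0) = -1 cm/s².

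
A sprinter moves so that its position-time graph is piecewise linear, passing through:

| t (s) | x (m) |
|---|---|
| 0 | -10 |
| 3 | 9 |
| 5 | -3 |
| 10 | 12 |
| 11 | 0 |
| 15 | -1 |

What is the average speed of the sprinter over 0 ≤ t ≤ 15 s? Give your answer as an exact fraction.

Average speed = (total path length)/(elapsed time); on a piecewise-linear x-t graph the path length is Σ|Δx|.
0–3 s: |Δx| = |9 − -10| = 19 m
3–5 s: |Δx| = |-3 − 9| = 12 m
5–10 s: |Δx| = |12 − -3| = 15 m
10–11 s: |Δx| = |0 − 12| = 12 m
11–15 s: |Δx| = |-1 − 0| = 1 m
Total path = 59 m; average speed = 59/15 = 59/15 m/s.

59/15 m/s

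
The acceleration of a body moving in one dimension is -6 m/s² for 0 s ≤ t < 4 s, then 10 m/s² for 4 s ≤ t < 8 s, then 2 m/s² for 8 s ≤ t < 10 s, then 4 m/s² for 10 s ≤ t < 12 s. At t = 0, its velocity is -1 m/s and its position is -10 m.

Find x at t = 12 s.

On each constant-a segment, Δv = aΔt and Δx = v₀Δt + ½aΔt²; chain segment to segment.
0–4 s: v starts -1 m/s; Δx = -1·4 + ½·-6·4² = -52 m; v ends -25 m/s.
4–8 s: v starts -25 m/s; Δx = -25·4 + ½·10·4² = -20 m; v ends 15 m/s.
8–10 s: v starts 15 m/s; Δx = 15·2 + ½·2·2² = 34 m; v ends 19 m/s.
10–12 s: v starts 19 m/s; Δx = 19·2 + ½·4·2² = 46 m; v ends 27 m/s.
x(12) = -10 + Σ Δx = -2 m.

-2 m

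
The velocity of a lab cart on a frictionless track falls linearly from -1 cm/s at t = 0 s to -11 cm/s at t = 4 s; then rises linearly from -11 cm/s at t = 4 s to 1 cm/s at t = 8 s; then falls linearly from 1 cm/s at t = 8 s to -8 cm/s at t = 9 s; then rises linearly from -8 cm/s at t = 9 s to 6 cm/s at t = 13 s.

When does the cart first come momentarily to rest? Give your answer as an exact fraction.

v changes sign on 4–8 s (from -11 to 1); the graph is linear there, so v = 0 at t = 4 + (11)·(8 − 4)/(1 − -11) = 23/3 s.

t = 23/3 s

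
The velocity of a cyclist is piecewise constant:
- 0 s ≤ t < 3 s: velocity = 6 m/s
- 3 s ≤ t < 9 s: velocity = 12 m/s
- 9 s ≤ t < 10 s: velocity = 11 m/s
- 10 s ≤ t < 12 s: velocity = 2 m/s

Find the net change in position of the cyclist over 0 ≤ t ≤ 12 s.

105 m

Displacement is the signed area under the v-t curve.
0–3 s: 6 × 3 = 18 m
3–9 s: 12 × 6 = 72 m
9–10 s: 11 × 1 = 11 m
10–12 s: 2 × 2 = 4 m
Net displacement = 105 m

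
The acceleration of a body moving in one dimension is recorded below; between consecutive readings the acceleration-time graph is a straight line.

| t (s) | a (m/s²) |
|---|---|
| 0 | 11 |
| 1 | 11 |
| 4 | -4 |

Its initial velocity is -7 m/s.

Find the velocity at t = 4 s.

Δv equals the area under the a-t graph; then v = v₀ + Δv.
0–1 s: 11 × 1 = 11 m/s
1–4 s: ½(11 + -4)(3) = 10.5 m/s
Δv = 21.5 m/s, so v(4) = -7 + (21.5) = 14.5 m/s.

14.5 m/s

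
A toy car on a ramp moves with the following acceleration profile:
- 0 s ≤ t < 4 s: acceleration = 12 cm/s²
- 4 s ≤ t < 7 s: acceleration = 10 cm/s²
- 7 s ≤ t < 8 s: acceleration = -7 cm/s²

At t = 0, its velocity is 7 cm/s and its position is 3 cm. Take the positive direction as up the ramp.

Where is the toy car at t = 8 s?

418.5 cm

On each constant-a segment, Δv = aΔt and Δx = v₀Δt + ½aΔt²; chain segment to segment.
0–4 s: v starts 7 cm/s; Δx = 7·4 + ½·12·4² = 124 cm; v ends 55 cm/s.
4–7 s: v starts 55 cm/s; Δx = 55·3 + ½·10·3² = 210 cm; v ends 85 cm/s.
7–8 s: v starts 85 cm/s; Δx = 85·1 + ½·-7·1² = 81.5 cm; v ends 78 cm/s.
x(8) = 3 + Σ Δx = 418.5 cm.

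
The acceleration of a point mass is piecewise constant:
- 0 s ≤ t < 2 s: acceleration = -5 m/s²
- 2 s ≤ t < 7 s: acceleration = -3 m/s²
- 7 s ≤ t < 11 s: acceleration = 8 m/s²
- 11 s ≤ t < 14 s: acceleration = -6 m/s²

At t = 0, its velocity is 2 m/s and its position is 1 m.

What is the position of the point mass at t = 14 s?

On each constant-a segment, Δv = aΔt and Δx = v₀Δt + ½aΔt²; chain segment to segment.
0–2 s: v starts 2 m/s; Δx = 2·2 + ½·-5·2² = -6 m; v ends -8 m/s.
2–7 s: v starts -8 m/s; Δx = -8·5 + ½·-3·5² = -77.5 m; v ends -23 m/s.
7–11 s: v starts -23 m/s; Δx = -23·4 + ½·8·4² = -28 m; v ends 9 m/s.
11–14 s: v starts 9 m/s; Δx = 9·3 + ½·-6·3² = 0 m; v ends -9 m/s.
x(14) = 1 + Σ Δx = -110.5 m.

-110.5 m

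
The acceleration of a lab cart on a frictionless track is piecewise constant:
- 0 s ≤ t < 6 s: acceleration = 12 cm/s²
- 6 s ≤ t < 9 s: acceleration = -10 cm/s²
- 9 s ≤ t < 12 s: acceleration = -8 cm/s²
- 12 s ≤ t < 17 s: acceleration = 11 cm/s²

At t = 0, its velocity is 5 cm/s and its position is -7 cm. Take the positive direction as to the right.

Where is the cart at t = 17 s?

782.5 cm

On each constant-a segment, Δv = aΔt and Δx = v₀Δt + ½aΔt²; chain segment to segment.
0–6 s: v starts 5 cm/s; Δx = 5·6 + ½·12·6² = 246 cm; v ends 77 cm/s.
6–9 s: v starts 77 cm/s; Δx = 77·3 + ½·-10·3² = 186 cm; v ends 47 cm/s.
9–12 s: v starts 47 cm/s; Δx = 47·3 + ½·-8·3² = 105 cm; v ends 23 cm/s.
12–17 s: v starts 23 cm/s; Δx = 23·5 + ½·11·5² = 252.5 cm; v ends 78 cm/s.
x(17) = -7 + Σ Δx = 782.5 cm.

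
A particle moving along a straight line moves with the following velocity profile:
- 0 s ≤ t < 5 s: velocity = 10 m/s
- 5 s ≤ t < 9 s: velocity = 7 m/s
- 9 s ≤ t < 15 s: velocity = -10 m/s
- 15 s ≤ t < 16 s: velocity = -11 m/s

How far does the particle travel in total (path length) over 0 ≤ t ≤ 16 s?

Total distance travelled is ∫|v| dt — sum the magnitudes of each area piece.
0–5 s: |10| × 5 = 50 m
5–9 s: |7| × 4 = 28 m
9–15 s: |-10| × 6 = 60 m
15–16 s: |-11| × 1 = 11 m
Total distance = 149 m

149 m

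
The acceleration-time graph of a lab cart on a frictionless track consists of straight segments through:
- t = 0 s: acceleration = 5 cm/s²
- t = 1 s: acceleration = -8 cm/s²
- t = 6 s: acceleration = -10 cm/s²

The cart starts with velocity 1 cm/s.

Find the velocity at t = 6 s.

-45.5 cm/s

Δv equals the area under the a-t graph; then v = v₀ + Δv.
0–1 s: ½(5 + -8)(1) = -1.5 cm/s
1–6 s: ½(-8 + -10)(5) = -45 cm/s
Δv = -46.5 cm/s, so v(6) = 1 + (-46.5) = -45.5 cm/s.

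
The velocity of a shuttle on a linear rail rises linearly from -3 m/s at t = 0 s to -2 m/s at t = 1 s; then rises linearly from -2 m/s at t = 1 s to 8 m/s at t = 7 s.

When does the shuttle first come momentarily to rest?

v changes sign on 1–7 s (from -2 to 8); the graph is linear there, so v = 0 at t = 1 + (2)·(7 − 1)/(8 − -2) = 2.2 s.

t = 2.2 s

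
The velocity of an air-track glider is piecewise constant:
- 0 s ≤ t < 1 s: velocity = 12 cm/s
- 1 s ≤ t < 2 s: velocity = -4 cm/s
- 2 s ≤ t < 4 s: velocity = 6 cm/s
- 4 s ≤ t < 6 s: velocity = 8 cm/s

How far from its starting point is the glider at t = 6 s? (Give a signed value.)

Net displacement equals the area under the velocity-time graph (areas below the axis count negative).
0–1 s: 12 × 1 = 12 cm
1–2 s: -4 × 1 = -4 cm
2–4 s: 6 × 2 = 12 cm
4–6 s: 8 × 2 = 16 cm
Net displacement = 36 cm

36 cm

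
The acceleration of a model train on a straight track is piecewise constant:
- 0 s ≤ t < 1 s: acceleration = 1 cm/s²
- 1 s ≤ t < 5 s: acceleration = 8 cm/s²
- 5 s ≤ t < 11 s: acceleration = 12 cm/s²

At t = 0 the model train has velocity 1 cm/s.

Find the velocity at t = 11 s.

106 cm/s

Δv equals the area under the a-t graph; then v = v₀ + Δv.
0–1 s: 1 × 1 = 1 cm/s
1–5 s: 8 × 4 = 32 cm/s
5–11 s: 12 × 6 = 72 cm/s
Δv = 105 cm/s, so v(11) = 1 + (105) = 106 cm/s.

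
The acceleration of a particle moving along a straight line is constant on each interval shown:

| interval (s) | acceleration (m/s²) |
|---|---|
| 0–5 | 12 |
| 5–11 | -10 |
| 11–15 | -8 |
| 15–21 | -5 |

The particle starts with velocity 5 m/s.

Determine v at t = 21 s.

Δv equals the area under the a-t graph; then v = v₀ + Δv.
0–5 s: 12 × 5 = 60 m/s
5–11 s: -10 × 6 = -60 m/s
11–15 s: -8 × 4 = -32 m/s
15–21 s: -5 × 6 = -30 m/s
Δv = -62 m/s, so v(21) = 5 + (-62) = -57 m/s.

-57 m/s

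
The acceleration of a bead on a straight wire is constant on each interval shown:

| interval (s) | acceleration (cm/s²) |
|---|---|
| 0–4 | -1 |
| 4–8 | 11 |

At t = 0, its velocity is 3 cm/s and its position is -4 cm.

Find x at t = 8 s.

84 cm

On each constant-a segment, Δv = aΔt and Δx = v₀Δt + ½aΔt²; chain segment to segment.
0–4 s: v starts 3 cm/s; Δx = 3·4 + ½·-1·4² = 4 cm; v ends -1 cm/s.
4–8 s: v starts -1 cm/s; Δx = -1·4 + ½·11·4² = 84 cm; v ends 43 cm/s.
x(8) = -4 + Σ Δx = 84 cm.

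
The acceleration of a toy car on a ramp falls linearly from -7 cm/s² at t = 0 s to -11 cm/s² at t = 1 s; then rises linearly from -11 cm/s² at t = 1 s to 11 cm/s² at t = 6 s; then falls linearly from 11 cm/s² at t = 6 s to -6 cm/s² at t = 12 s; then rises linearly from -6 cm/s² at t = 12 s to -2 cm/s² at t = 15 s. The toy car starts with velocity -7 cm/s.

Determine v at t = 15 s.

Δv equals the area under the a-t graph; then v = v₀ + Δv.
0–1 s: ½(-7 + -11)(1) = -9 cm/s
1–6 s: ½(-11 + 11)(5) = 0 cm/s
6–12 s: ½(11 + -6)(6) = 15 cm/s
12–15 s: ½(-6 + -2)(3) = -12 cm/s
Δv = -6 cm/s, so v(15) = -7 + (-6) = -13 cm/s.

-13 cm/s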